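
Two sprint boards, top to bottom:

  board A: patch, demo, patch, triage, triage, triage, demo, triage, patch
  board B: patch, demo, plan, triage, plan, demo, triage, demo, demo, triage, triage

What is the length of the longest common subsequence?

6

Match patch (board A #1, board B #1), then demo (board A #2, board B #2), then triage (board A #4, board B #4), then triage (board A #5, board B #7), then triage (board A #6, board B #10), then triage (board A #8, board B #11) — 6 tasks in the same relative order in both. The LCS DP gives dp[9][11] = 6, so this is optimal.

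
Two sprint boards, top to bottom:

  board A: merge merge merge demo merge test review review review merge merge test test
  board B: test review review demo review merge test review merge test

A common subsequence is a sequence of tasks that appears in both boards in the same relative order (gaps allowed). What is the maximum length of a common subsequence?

7

One common subsequence of length 7: test [6,1]; then review [7,2]; then review [8,3]; then review [9,5]; then merge [10,6]; then merge [11,9]; then test [13,10]. dp[13][10] = 7 confirms this is the maximum.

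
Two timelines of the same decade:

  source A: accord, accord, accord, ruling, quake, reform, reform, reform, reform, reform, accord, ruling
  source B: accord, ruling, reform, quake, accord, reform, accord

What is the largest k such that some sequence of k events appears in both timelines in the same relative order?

5

Pick accord (source A #3, source B #1), ruling (source A #4, source B #2), quake (source A #5, source B #4), reform (source A #10, source B #6), accord (source A #11, source B #7); all 5 events appear in both, in order. Since dp[12][7] = 5, nothing longer is possible.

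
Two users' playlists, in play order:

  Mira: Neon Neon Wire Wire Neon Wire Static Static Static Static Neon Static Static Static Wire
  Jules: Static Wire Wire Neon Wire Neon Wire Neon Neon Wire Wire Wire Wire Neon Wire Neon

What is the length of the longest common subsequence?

One common subsequence of length 7: Neon at Mira[1]=Jules[8]; then Neon at Mira[2]=Jules[9]; then Wire at Mira[3]=Jules[12]; then Wire at Mira[4]=Jules[13]; then Neon at Mira[5]=Jules[14]; then Wire at Mira[6]=Jules[15]; then Neon at Mira[11]=Jules[16], and the DP table's final entry dp[15][16] is also 7, so no common subsequence is longer.

7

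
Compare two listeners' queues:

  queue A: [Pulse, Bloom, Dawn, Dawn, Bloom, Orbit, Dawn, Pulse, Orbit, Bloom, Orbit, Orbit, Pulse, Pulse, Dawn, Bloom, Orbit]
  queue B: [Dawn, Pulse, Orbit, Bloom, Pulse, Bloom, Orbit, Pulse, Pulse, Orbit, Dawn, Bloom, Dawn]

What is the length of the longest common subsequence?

9

Taking Pulse (queue A #1, queue B #2) → Bloom (queue A #5, queue B #4) → Pulse (queue A #8, queue B #5) → Bloom (queue A #10, queue B #6) → Orbit (queue A #12, queue B #7) → Pulse (queue A #13, queue B #8) → Pulse (queue A #14, queue B #9) → Dawn (queue A #15, queue B #11) → Bloom (queue A #16, queue B #12) gives a common subsequence of length 9. dp[17][13] = 9 confirms this is the maximum.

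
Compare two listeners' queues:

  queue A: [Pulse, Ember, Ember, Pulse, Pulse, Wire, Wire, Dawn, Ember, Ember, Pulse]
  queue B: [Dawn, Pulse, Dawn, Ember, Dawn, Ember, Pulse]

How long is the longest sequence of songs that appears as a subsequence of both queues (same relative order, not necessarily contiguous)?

Pick Pulse [1,2] → Ember [3,4] → Dawn [8,5] → Ember [10,6] → Pulse [11,7]; all 5 songs appear in both, in order. dp[11][7] = 5 confirms this is the maximum.

5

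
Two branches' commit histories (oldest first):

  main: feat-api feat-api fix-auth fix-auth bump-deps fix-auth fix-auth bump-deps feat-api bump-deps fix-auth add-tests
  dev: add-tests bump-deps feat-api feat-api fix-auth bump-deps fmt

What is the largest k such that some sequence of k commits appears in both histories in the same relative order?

4

Taking feat-api (main #1, dev #3); then feat-api (main #2, dev #4); then fix-auth (main #4, dev #5); then bump-deps (main #5, dev #6) gives a common subsequence of length 4. dp[12][7] = 4 confirms this is the maximum.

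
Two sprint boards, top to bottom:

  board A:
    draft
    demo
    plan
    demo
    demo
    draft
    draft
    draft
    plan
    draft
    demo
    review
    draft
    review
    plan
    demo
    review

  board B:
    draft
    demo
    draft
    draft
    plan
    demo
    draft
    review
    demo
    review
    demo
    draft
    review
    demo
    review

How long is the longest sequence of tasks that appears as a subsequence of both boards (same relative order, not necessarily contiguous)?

12

Match draft [1,1]; then demo [5,2]; then draft [7,3]; then draft [8,4]; then plan [9,5]; then draft [10,7]; then demo [11,9]; then review [12,10]; then draft [13,12]; then review [14,13]; then demo [16,14]; then review [17,15] — 12 tasks in the same relative order in both. Since dp[17][15] = 12, nothing longer is possible.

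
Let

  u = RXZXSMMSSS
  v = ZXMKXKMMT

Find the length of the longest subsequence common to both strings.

Taking X (u #2, v #2); then X (u #4, v #5); then M (u #6, v #7); then M (u #7, v #8) gives a common subsequence of length 4. Since dp[10][9] = 4, nothing longer is possible.

4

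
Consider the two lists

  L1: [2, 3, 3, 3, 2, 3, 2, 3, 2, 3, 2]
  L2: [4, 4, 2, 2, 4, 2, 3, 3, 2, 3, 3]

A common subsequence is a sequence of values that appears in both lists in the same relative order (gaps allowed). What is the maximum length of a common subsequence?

6

One common subsequence of length 6: 2 at L1[1]=L2[6] → 3 at L1[4]=L2[7] → 3 at L1[6]=L2[8] → 2 at L1[7]=L2[9] → 3 at L1[8]=L2[10] → 3 at L1[10]=L2[11]. Since dp[11][11] = 6, nothing longer is possible.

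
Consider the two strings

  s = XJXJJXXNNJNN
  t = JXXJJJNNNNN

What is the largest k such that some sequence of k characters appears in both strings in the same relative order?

8

Pick X [1,3]; then J [2,4]; then J [4,5]; then J [5,6]; then N [8,8]; then N [9,9]; then N [11,10]; then N [12,11]; all 8 characters appear in both, in order. dp[12][11] = 8 confirms this is the maximum.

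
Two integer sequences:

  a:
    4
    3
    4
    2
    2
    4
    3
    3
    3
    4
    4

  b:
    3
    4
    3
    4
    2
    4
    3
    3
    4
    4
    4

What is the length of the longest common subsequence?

Let dp[i][j] be the LCS length of the first i values of a and the first j values of b. dp[i][j] = dp[i-1][j-1]+1 when the i-th and j-th values match, else max(dp[i-1][j], dp[i][j-1]).
    ·  3  4  3  4  2  4  3  3  4  4  4
 ·  0  0  0  0  0  0  0  0  0  0  0  0
 4  0  0  1  1  1  1  1  1  1  1  1  1
 3  0  1  1  2  2  2  2  2  2  2  2  2
 4  0  1  2  2  3  3  3  3  3  3  3  3
 2  0  1  2  2  3  4  4  4  4  4  4  4
 2  0  1  2  2  3  4  4  4  4  4  4  4
 4  0  1  2  2  3  4  5  5  5  5  5  5
 3  0  1  2  3  3  4  5  6  6  6  6  6
 3  0  1  2  3  3  4  5  6  7  7  7  7
 3  0  1  2  3  3  4  5  6  7  7  7  7
 4  0  1  2  3  4  4  5  6  7  8  8  8
 4  0  1  2  3  4  4  5  6  7  8  9  9
dp[11][11] = 9. One LCS (by backtracking along matches): 4, 3, 4, 2, 4, 3, 3, 4, 4.

9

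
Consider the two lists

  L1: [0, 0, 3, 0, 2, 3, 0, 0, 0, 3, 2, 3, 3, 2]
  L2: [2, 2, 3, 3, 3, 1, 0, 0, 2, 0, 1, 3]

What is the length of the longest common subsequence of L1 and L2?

Taking 3 [3,4], then 3 [6,5], then 0 [7,7], then 0 [8,8], then 0 [9,10], then 3 [13,12] gives a common subsequence of length 6. The LCS DP gives dp[14][12] = 6, so this is optimal.

6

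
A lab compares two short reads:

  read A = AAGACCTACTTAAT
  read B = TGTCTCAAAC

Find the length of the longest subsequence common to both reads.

6

One common subsequence of length 6: G (read A #3, read B #2); then C (read A #5, read B #4); then C (read A #6, read B #6); then A (read A #8, read B #7); then A (read A #12, read B #8); then A (read A #13, read B #9), and the DP table's final entry dp[14][10] is also 6, so no common subsequence is longer.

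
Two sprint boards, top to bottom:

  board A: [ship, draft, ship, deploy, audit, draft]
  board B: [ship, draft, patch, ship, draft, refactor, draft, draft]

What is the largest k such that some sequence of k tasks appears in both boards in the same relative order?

4

One common subsequence of length 4: ship (board A #1, board B #1) → draft (board A #2, board B #2) → ship (board A #3, board B #4) → draft (board A #6, board B #8). The LCS DP gives dp[6][8] = 4, so this is optimal.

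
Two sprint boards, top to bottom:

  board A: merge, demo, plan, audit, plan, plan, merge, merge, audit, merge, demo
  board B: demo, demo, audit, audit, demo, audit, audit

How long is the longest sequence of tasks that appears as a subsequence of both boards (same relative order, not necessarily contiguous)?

4

Match demo [2,2], then audit [4,3], then audit [9,4], then demo [11,5] — 4 tasks in the same relative order in both. The LCS DP gives dp[11][7] = 4, so this is optimal.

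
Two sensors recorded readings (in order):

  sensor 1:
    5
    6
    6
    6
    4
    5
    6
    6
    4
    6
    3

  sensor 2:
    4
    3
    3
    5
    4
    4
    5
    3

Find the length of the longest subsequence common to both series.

One common subsequence of length 4: 5 at sensor 1[1]=sensor 2[4], 4 at sensor 1[5]=sensor 2[6], 5 at sensor 1[6]=sensor 2[7], 3 at sensor 1[11]=sensor 2[8]. Since dp[11][8] = 4, nothing longer is possible.

4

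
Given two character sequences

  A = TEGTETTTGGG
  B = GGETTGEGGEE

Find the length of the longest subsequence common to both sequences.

7

One common subsequence of length 7: G [3,2] → E [5,3] → T [7,4] → T [8,5] → G [9,6] → G [10,8] → G [11,9]. dp[11][11] = 7 confirms this is the maximum.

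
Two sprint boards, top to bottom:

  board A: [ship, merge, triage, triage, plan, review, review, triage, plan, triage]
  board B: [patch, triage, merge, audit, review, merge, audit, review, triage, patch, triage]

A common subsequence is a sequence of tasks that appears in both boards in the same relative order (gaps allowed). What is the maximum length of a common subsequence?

One common subsequence of length 5: merge [2,3], review [6,5], review [7,8], triage [8,9], triage [10,11]. The LCS DP gives dp[10][11] = 5, so this is optimal.

5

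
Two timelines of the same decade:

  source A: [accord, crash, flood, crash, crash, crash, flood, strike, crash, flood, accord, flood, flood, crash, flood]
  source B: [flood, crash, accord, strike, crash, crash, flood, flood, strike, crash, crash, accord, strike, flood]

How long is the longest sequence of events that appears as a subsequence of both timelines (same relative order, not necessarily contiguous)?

9

Match flood [3,1]; then crash [4,2]; then crash [5,5]; then crash [6,6]; then flood [7,8]; then strike [8,9]; then crash [9,11]; then accord [11,12]; then flood [15,14] — 9 events in the same relative order in both. The LCS DP gives dp[15][14] = 9, so this is optimal.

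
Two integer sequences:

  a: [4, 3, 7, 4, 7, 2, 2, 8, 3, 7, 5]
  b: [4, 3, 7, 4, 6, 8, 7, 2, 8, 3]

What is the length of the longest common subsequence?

8

Pick 4 at a[1]=b[1]; then 3 at a[2]=b[2]; then 7 at a[3]=b[3]; then 4 at a[4]=b[4]; then 7 at a[5]=b[7]; then 2 at a[7]=b[8]; then 8 at a[8]=b[9]; then 3 at a[9]=b[10]; all 8 values appear in both, in order. The LCS DP gives dp[11][10] = 8, so this is optimal.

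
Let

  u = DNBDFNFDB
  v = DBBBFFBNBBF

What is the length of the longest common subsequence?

5

Let dp[i][j] be the LCS length of the first i characters of u and the first j characters of v. dp[i][j] = dp[i-1][j-1]+1 when the i-th and j-th characters match, else max(dp[i-1][j], dp[i][j-1]).
    ·  D  B  B  B  F  F  B  N  B  B  F
 ·  0  0  0  0  0  0  0  0  0  0  0  0
 D  0  1  1  1  1  1  1  1  1  1  1  1
 N  0  1  1  1  1  1  1  1  2  2  2  2
 B  0  1  2  2  2  2  2  2  2  3  3  3
 D  0  1  2  2  2  2  2  2  2  3  3  3
 F  0  1  2  2  2  3  3  3  3  3  3  4
 N  0  1  2  2  2  3  3  3  4  4  4  4
 F  0  1  2  2  2  3  4  4  4  4  4  5
 D  0  1  2  2  2  3  4  4  4  4  4  5
 B  0  1  2  3  3  3  4  5  5  5  5  5
dp[9][11] = 5. One LCS (by backtracking along matches): DBFNF.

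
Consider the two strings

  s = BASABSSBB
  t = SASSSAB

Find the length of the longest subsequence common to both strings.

5

Match A at s[2]=t[2] → S at s[3]=t[3] → S at s[6]=t[4] → S at s[7]=t[5] → B at s[9]=t[7] — 5 characters in the same relative order in both, and the DP table's final entry dp[9][7] is also 5, so no common subsequence is longer.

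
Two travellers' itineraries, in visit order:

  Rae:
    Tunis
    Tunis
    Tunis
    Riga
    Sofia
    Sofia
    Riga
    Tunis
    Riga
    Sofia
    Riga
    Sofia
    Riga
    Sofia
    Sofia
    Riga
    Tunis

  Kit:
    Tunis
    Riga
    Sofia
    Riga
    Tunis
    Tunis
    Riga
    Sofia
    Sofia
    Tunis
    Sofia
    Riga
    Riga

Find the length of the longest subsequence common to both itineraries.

10

Taking Tunis [1,1]; then Tunis [2,5]; then Tunis [3,6]; then Riga [4,7]; then Sofia [5,8]; then Sofia [6,9]; then Tunis [8,10]; then Sofia [12,11]; then Riga [13,12]; then Riga [16,13] gives a common subsequence of length 10. The LCS DP gives dp[17][13] = 10, so this is optimal.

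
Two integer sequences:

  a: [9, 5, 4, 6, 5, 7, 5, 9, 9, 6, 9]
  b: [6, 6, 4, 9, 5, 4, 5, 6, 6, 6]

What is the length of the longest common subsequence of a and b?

5

Pick 9 [1,4]; then 5 [2,5]; then 4 [3,6]; then 6 [4,9]; then 6 [10,10]; all 5 values appear in both, in order. Since dp[11][10] = 5, nothing longer is possible.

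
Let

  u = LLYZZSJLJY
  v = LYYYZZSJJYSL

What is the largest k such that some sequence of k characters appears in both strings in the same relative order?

Match L [1,1] → Y [3,4] → Z [4,5] → Z [5,6] → S [6,7] → J [7,8] → J [9,9] → Y [10,10] — 8 characters in the same relative order in both. The LCS DP gives dp[10][12] = 8, so this is optimal.

8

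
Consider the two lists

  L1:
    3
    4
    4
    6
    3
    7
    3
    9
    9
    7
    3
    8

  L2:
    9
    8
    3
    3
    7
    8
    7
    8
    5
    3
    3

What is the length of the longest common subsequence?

5

Taking 3 at L1[1]=L2[3], then 3 at L1[5]=L2[4], then 7 at L1[6]=L2[7], then 3 at L1[7]=L2[10], then 3 at L1[11]=L2[11] gives a common subsequence of length 5. dp[12][11] = 5 confirms this is the maximum.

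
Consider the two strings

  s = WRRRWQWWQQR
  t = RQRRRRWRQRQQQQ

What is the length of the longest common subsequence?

7

Pick R [2,4] → R [3,5] → R [4,6] → W [5,7] → Q [6,12] → Q [9,13] → Q [10,14]; all 7 characters appear in both, in order. Since dp[11][14] = 7, nothing longer is possible.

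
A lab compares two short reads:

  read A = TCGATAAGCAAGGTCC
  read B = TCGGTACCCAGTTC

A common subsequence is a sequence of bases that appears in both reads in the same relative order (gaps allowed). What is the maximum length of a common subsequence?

Pick T [1,1]; then C [2,2]; then G [3,4]; then T [5,5]; then A [6,6]; then C [9,9]; then A [11,10]; then G [12,11]; then T [14,13]; then C [16,14]; all 10 bases appear in both, in order. The LCS DP gives dp[16][14] = 10, so this is optimal.

10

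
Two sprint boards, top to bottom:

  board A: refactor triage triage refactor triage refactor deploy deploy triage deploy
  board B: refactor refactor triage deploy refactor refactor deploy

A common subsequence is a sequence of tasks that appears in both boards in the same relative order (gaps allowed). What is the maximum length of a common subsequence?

5

Match refactor (board A #1, board B #2), then triage (board A #2, board B #3), then refactor (board A #4, board B #5), then refactor (board A #6, board B #6), then deploy (board A #10, board B #7) — 5 tasks in the same relative order in both. dp[10][7] = 5 confirms this is the maximum.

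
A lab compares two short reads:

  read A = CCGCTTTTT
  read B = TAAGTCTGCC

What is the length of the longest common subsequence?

3

Taking C at read A[1]=read B[6] → C at read A[2]=read B[9] → C at read A[4]=read B[10] gives a common subsequence of length 3, and the DP table's final entry dp[9][10] is also 3, so no common subsequence is longer.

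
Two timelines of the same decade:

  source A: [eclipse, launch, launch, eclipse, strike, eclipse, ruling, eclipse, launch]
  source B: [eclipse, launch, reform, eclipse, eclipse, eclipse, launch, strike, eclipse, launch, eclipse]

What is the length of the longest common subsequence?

Pick eclipse [1,1]; then launch [2,2]; then launch [3,7]; then strike [5,8]; then eclipse [6,9]; then eclipse [8,11]; all 6 events appear in both, in order. dp[9][11] = 6 confirms this is the maximum.

6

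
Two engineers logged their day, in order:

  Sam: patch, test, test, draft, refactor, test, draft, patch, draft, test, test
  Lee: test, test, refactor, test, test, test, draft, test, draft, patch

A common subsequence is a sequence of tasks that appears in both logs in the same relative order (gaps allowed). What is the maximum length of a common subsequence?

Taking test at Sam[2]=Lee[5], test at Sam[3]=Lee[6], draft at Sam[4]=Lee[7], test at Sam[6]=Lee[8], draft at Sam[7]=Lee[9], patch at Sam[8]=Lee[10] gives a common subsequence of length 6. The LCS DP gives dp[11][10] = 6, so this is optimal.

6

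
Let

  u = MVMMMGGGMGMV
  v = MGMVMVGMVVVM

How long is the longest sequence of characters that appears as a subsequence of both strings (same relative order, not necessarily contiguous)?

6

Let dp[i][j] be the LCS length of the first i characters of u and the first j characters of v. dp[i][j] = dp[i-1][j-1]+1 when the i-th and j-th characters match, else max(dp[i-1][j], dp[i][j-1]).
    ·  M  G  M  V  M  V  G  M  V  V  V  M
 ·  0  0  0  0  0  0  0  0  0  0  0  0  0
 M  0  1  1  1  1  1  1  1  1  1  1  1  1
 V  0  1  1  1  2  2  2  2  2  2  2  2  2
 M  0  1  1  2  2  3  3  3  3  3  3  3  3
 M  0  1  1  2  2  3  3  3  4  4  4  4  4
 M  0  1  1  2  2  3  3  3  4  4  4  4  5
 G  0  1  2  2  2  3  3  4  4  4  4  4  5
 G  0  1  2  2  2  3  3  4  4  4  4  4  5
 G  0  1  2  2  2  3  3  4  4  4  4  4  5
 M  0  1  2  3  3  3  3  4  5  5  5  5  5
 G  0  1  2  3  3  3  3  4  5  5  5  5  5
 M  0  1  2  3  3  4  4  4  5  5  5  5  6
 V  0  1  2  3  4  4  5  5  5  6  6  6  6
dp[12][12] = 6. One LCS (by backtracking along matches): MVMGMM.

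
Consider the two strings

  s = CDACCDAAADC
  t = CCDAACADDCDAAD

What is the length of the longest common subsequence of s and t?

9

Match C (s #1, t #2) → D (s #2, t #3) → A (s #3, t #5) → C (s #4, t #6) → C (s #5, t #10) → D (s #6, t #11) → A (s #8, t #12) → A (s #9, t #13) → D (s #10, t #14) — 9 characters in the same relative order in both. Since dp[11][14] = 9, nothing longer is possible.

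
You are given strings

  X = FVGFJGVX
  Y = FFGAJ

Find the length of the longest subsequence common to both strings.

3

Let dp[i][j] be the LCS length of the first i characters of X and the first j characters of Y. dp[i][j] = dp[i-1][j-1]+1 when the i-th and j-th characters match, else max(dp[i-1][j], dp[i][j-1]).
    ·  F  F  G  A  J
 ·  0  0  0  0  0  0
 F  0  1  1  1  1  1
 V  0  1  1  1  1  1
 G  0  1  1  2  2  2
 F  0  1  2  2  2  2
 J  0  1  2  2  2  3
 G  0  1  2  3  3  3
 V  0  1  2  3  3  3
 X  0  1  2  3  3  3
dp[8][5] = 3. One LCS (by backtracking along matches): FGJ.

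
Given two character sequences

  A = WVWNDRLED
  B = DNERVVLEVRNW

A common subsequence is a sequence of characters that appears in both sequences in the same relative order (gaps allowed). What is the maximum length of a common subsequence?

Let dp[i][j] be the LCS length of the first i characters of A and the first j characters of B. dp[i][j] = dp[i-1][j-1]+1 when the i-th and j-th characters match, else max(dp[i-1][j], dp[i][j-1]).
    ·  D  N  E  R  V  V  L  E  V  R  N  W
 ·  0  0  0  0  0  0  0  0  0  0  0  0  0
 W  0  0  0  0  0  0  0  0  0  0  0  0  1
 V  0  0  0  0  0  1  1  1  1  1  1  1  1
 W  0  0  0  0  0  1  1  1  1  1  1  1  2
 N  0  0  1  1  1  1  1  1  1  1  1  2  2
 D  0  1  1  1  1  1  1  1  1  1  1  2  2
 R  0  1  1  1  2  2  2  2  2  2  2  2  2
 L  0  1  1  1  2  2  2  3  3  3  3  3  3
 E  0  1  1  2  2  2  2  3  4  4  4  4  4
 D  0  1  1  2  2  2  2  3  4  4  4  4  4
dp[9][12] = 4. One LCS (by backtracking along matches): NRLE.

4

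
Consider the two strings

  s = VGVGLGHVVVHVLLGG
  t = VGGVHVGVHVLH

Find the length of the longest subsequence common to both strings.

Pick V [1,1] → G [2,3] → V [3,4] → H [7,5] → V [8,6] → V [10,8] → H [11,9] → V [12,10] → L [13,11]; all 9 characters appear in both, in order, and the DP table's final entry dp[16][12] is also 9, so no common subsequence is longer.

9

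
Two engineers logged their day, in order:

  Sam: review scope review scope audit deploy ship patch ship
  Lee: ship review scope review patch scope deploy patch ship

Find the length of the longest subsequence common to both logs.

Pick review [1,2]; then scope [2,3]; then review [3,4]; then scope [4,6]; then deploy [6,7]; then patch [8,8]; then ship [9,9]; all 7 tasks appear in both, in order, and the DP table's final entry dp[9][9] is also 7, so no common subsequence is longer.

7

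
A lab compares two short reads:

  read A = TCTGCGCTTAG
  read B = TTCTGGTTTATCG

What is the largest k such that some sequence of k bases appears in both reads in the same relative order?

9

Taking T at read A[1]=read B[2], then C at read A[2]=read B[3], then T at read A[3]=read B[4], then G at read A[4]=read B[5], then G at read A[6]=read B[6], then T at read A[8]=read B[8], then T at read A[9]=read B[9], then A at read A[10]=read B[10], then G at read A[11]=read B[13] gives a common subsequence of length 9. The LCS DP gives dp[11][13] = 9, so this is optimal.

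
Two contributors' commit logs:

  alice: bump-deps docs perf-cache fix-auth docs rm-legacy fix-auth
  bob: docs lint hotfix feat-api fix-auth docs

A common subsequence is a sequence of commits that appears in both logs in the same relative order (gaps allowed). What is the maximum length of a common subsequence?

3

Taking docs [2,1], then fix-auth [4,5], then docs [5,6] gives a common subsequence of length 3. Since dp[7][6] = 3, nothing longer is possible.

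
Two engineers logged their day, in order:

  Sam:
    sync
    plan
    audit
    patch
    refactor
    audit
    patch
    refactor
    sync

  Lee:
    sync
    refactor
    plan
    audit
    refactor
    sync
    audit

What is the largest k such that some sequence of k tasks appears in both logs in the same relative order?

Match sync at Sam[1]=Lee[1], plan at Sam[2]=Lee[3], audit at Sam[3]=Lee[4], refactor at Sam[5]=Lee[5], audit at Sam[6]=Lee[7] — 5 tasks in the same relative order in both. Since dp[9][7] = 5, nothing longer is possible.

5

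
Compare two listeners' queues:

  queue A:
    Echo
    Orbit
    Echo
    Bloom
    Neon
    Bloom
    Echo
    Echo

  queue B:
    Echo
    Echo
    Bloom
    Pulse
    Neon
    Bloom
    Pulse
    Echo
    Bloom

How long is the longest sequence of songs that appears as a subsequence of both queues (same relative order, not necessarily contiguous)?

6

Taking Echo [1,1], Echo [3,2], Bloom [4,3], Neon [5,5], Bloom [6,6], Echo [7,8] gives a common subsequence of length 6. dp[8][9] = 6 confirms this is the maximum.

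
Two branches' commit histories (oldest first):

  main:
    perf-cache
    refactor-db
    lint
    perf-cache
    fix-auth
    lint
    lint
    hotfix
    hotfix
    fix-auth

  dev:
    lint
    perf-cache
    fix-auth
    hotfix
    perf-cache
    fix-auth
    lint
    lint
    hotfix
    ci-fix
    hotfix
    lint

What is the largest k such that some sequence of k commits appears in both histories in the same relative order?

7

Pick perf-cache [1,2], then perf-cache [4,5], then fix-auth [5,6], then lint [6,7], then lint [7,8], then hotfix [8,9], then hotfix [9,11]; all 7 commits appear in both, in order. dp[10][12] = 7 confirms this is the maximum.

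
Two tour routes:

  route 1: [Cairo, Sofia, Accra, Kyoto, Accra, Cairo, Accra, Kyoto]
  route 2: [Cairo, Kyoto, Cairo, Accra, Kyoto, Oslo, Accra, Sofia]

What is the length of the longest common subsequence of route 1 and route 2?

5

One common subsequence of length 5: Cairo (route 1 #1, route 2 #1); then Kyoto (route 1 #4, route 2 #2); then Cairo (route 1 #6, route 2 #3); then Accra (route 1 #7, route 2 #4); then Kyoto (route 1 #8, route 2 #5). dp[8][8] = 5 confirms this is the maximum.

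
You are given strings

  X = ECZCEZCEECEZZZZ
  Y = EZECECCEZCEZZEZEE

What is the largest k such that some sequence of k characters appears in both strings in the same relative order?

11

Pick E at X[1]=Y[1], Z at X[3]=Y[2], C at X[4]=Y[4], E at X[5]=Y[5], C at X[7]=Y[7], E at X[8]=Y[8], C at X[10]=Y[10], E at X[11]=Y[11], Z at X[12]=Y[12], Z at X[13]=Y[13], Z at X[14]=Y[15]; all 11 characters appear in both, in order, and the DP table's final entry dp[15][17] is also 11, so no common subsequence is longer.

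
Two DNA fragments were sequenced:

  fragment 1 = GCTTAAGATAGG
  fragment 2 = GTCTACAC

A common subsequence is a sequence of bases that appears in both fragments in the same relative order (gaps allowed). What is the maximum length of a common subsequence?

5

Match G (fragment 1 #1, fragment 2 #1); then C (fragment 1 #2, fragment 2 #3); then T (fragment 1 #4, fragment 2 #4); then A (fragment 1 #5, fragment 2 #5); then A (fragment 1 #6, fragment 2 #7) — 5 bases in the same relative order in both. Since dp[12][8] = 5, nothing longer is possible.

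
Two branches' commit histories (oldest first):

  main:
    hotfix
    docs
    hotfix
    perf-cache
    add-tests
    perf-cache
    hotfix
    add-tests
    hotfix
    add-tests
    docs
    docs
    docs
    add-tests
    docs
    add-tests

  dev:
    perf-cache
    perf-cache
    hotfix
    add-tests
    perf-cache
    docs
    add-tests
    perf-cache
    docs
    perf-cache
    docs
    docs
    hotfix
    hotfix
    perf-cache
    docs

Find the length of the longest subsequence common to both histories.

9

Taking perf-cache (main #4, dev #1) → perf-cache (main #6, dev #2) → hotfix (main #7, dev #3) → add-tests (main #8, dev #4) → add-tests (main #10, dev #7) → docs (main #11, dev #9) → docs (main #12, dev #11) → docs (main #13, dev #12) → docs (main #15, dev #16) gives a common subsequence of length 9. Since dp[16][16] = 9, nothing longer is possible.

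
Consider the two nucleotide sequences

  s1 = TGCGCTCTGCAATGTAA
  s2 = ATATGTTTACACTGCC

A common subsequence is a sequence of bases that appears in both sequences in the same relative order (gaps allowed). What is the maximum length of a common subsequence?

8

Match T [1,4]; then G [2,5]; then T [6,7]; then T [8,8]; then C [10,10]; then A [11,11]; then T [13,13]; then G [14,14] — 8 bases in the same relative order in both. dp[17][16] = 8 confirms this is the maximum.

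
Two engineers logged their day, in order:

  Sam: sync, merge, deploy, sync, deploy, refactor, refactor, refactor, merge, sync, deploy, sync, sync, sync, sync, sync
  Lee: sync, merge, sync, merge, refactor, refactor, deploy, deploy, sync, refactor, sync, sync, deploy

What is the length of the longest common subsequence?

One common subsequence of length 9: sync at Sam[1]=Lee[1] → merge at Sam[2]=Lee[2] → sync at Sam[4]=Lee[3] → refactor at Sam[6]=Lee[5] → refactor at Sam[7]=Lee[6] → deploy at Sam[11]=Lee[8] → sync at Sam[12]=Lee[9] → sync at Sam[13]=Lee[11] → sync at Sam[14]=Lee[12]. The LCS DP gives dp[16][13] = 9, so this is optimal.

9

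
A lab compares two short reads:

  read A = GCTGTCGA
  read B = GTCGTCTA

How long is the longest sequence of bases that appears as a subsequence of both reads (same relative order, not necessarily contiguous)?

Pick G (read A #1, read B #1), C (read A #2, read B #3), G (read A #4, read B #4), T (read A #5, read B #5), C (read A #6, read B #6), A (read A #8, read B #8); all 6 bases appear in both, in order. dp[8][8] = 6 confirms this is the maximum.

6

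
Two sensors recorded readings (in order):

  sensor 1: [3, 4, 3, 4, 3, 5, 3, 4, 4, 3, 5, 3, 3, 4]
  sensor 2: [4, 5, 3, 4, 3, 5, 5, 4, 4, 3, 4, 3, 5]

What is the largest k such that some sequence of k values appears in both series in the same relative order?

Match 4 (sensor 1 #2, sensor 2 #1), then 3 (sensor 1 #3, sensor 2 #3), then 4 (sensor 1 #4, sensor 2 #4), then 3 (sensor 1 #5, sensor 2 #5), then 5 (sensor 1 #6, sensor 2 #7), then 3 (sensor 1 #7, sensor 2 #10), then 4 (sensor 1 #9, sensor 2 #11), then 3 (sensor 1 #10, sensor 2 #12), then 5 (sensor 1 #11, sensor 2 #13) — 9 values in the same relative order in both. Since dp[14][13] = 9, nothing longer is possible.

9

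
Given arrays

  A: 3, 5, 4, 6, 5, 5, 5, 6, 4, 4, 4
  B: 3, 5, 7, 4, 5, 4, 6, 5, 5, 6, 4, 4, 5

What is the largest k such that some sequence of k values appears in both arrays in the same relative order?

9

Let dp[i][j] be the LCS length of the first i values of A and the first j values of B. dp[i][j] = dp[i-1][j-1]+1 when the i-th and j-th values match, else max(dp[i-1][j], dp[i][j-1]).
    ·  3  5  7  4  5  4  6  5  5  6  4  4  5
 ·  0  0  0  0  0  0  0  0  0  0  0  0  0  0
 3  0  1  1  1  1  1  1  1  1  1  1  1  1  1
 5  0  1  2  2  2  2  2  2  2  2  2  2  2  2
 4  0  1  2  2  3  3  3  3  3  3  3  3  3  3
 6  0  1  2  2  3  3  3  4  4  4  4  4  4  4
 5  0  1  2  2  3  4  4  4  5  5  5  5  5  5
 5  0  1  2  2  3  4  4  4  5  6  6  6  6  6
 5  0  1  2  2  3  4  4  4  5  6  6  6  6  7
 6  0  1  2  2  3  4  4  5  5  6  7  7  7  7
 4  0  1  2  2  3  4  5  5  5  6  7  8  8  8
 4  0  1  2  2  3  4  5  5  5  6  7  8  9  9
 4  0  1  2  2  3  4  5  5  5  6  7  8  9  9
dp[11][13] = 9. One LCS (by backtracking along matches): 3, 5, 4, 6, 5, 5, 6, 4, 4.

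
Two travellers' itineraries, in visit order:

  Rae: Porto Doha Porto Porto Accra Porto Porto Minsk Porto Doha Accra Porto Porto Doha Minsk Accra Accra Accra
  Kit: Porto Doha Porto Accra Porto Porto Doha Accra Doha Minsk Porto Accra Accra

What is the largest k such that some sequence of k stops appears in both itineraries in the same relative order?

12

Pick Porto (Rae #1, Kit #1); then Doha (Rae #2, Kit #2); then Porto (Rae #4, Kit #3); then Accra (Rae #5, Kit #4); then Porto (Rae #7, Kit #5); then Porto (Rae #9, Kit #6); then Doha (Rae #10, Kit #7); then Accra (Rae #11, Kit #8); then Doha (Rae #14, Kit #9); then Minsk (Rae #15, Kit #10); then Accra (Rae #17, Kit #12); then Accra (Rae #18, Kit #13); all 12 stops appear in both, in order. The LCS DP gives dp[18][13] = 12, so this is optimal.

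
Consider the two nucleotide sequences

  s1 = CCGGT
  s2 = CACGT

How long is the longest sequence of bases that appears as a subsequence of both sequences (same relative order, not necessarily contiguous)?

One common subsequence of length 4: C [1,1] → C [2,3] → G [4,4] → T [5,5]. The LCS DP gives dp[5][5] = 4, so this is optimal.

4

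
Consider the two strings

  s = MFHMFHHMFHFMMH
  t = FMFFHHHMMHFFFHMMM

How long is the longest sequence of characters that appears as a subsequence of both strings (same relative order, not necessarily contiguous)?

One common subsequence of length 10: M (s #1, t #2) → F (s #2, t #4) → H (s #3, t #5) → H (s #6, t #6) → H (s #7, t #7) → M (s #8, t #9) → F (s #9, t #13) → H (s #10, t #14) → M (s #12, t #16) → M (s #13, t #17), and the DP table's final entry dp[14][17] is also 10, so no common subsequence is longer.

10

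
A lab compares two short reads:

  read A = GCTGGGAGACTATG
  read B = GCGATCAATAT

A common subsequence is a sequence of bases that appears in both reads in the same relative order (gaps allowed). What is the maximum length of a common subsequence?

8

Match G [1,1], C [2,2], T [3,5], A [7,7], A [9,8], T [11,9], A [12,10], T [13,11] — 8 bases in the same relative order in both. The LCS DP gives dp[14][11] = 8, so this is optimal.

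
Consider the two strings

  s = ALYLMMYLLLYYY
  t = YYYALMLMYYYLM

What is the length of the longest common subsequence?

7

Match A [1,4], L [2,5], L [4,7], M [6,8], Y [7,9], Y [11,10], Y [12,11] — 7 characters in the same relative order in both, and the DP table's final entry dp[13][13] is also 7, so no common subsequence is longer.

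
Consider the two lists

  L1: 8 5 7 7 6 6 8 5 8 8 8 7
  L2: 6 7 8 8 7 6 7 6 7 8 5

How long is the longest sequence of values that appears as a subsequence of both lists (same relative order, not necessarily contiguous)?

Match 8 (L1 #1, L2 #4) → 7 (L1 #3, L2 #5) → 7 (L1 #4, L2 #7) → 6 (L1 #5, L2 #8) → 8 (L1 #7, L2 #10) → 5 (L1 #8, L2 #11) — 6 values in the same relative order in both, and the DP table's final entry dp[12][11] is also 6, so no common subsequence is longer.

6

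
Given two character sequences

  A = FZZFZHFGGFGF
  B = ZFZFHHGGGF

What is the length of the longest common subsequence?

8

Let dp[i][j] be the LCS length of the first i characters of A and the first j characters of B. dp[i][j] = dp[i-1][j-1]+1 when the i-th and j-th characters match, else max(dp[i-1][j], dp[i][j-1]).
    ·  Z  F  Z  F  H  H  G  G  G  F
 ·  0  0  0  0  0  0  0  0  0  0  0
 F  0  0  1  1  1  1  1  1  1  1  1
 Z  0  1  1  2  2  2  2  2  2  2  2
 Z  0  1  1  2  2  2  2  2  2  2  2
 F  0  1  2  2  3  3  3  3  3  3  3
 Z  0  1  2  3  3  3  3  3  3  3  3
 H  0  1  2  3  3  4  4  4  4  4  4
 F  0  1  2  3  4  4  4  4  4  4  5
 G  0  1  2  3  4  4  4  5  5  5  5
 G  0  1  2  3  4  4  4  5  6  6  6
 F  0  1  2  3  4  4  4  5  6  6  7
 G  0  1  2  3  4  4  4  5  6  7  7
 F  0  1  2  3  4  4  4  5  6  7  8
dp[12][10] = 8. One LCS (by backtracking along matches): FZFHGGGF.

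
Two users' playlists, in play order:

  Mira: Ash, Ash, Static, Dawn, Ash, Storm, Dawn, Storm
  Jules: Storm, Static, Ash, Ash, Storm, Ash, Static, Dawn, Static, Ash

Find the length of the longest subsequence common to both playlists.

5

One common subsequence of length 5: Ash at Mira[1]=Jules[4]; then Ash at Mira[2]=Jules[6]; then Static at Mira[3]=Jules[7]; then Dawn at Mira[4]=Jules[8]; then Ash at Mira[5]=Jules[10], and the DP table's final entry dp[8][10] is also 5, so no common subsequence is longer.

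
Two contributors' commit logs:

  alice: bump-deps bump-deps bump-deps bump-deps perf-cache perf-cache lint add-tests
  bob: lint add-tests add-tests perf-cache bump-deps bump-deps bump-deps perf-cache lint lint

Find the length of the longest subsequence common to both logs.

Taking bump-deps at alice[2]=bob[5]; then bump-deps at alice[3]=bob[6]; then bump-deps at alice[4]=bob[7]; then perf-cache at alice[5]=bob[8]; then lint at alice[7]=bob[10] gives a common subsequence of length 5, and the DP table's final entry dp[8][10] is also 5, so no common subsequence is longer.

5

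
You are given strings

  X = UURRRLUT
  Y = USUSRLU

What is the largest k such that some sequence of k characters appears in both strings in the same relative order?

5

One common subsequence of length 5: U (X #1, Y #1) → U (X #2, Y #3) → R (X #5, Y #5) → L (X #6, Y #6) → U (X #7, Y #7). dp[8][7] = 5 confirms this is the maximum.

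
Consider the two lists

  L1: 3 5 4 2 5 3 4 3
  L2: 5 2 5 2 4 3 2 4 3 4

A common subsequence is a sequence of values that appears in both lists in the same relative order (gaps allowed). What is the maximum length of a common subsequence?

6

Let dp[i][j] be the LCS length of the first i values of L1 and the first j values of L2. dp[i][j] = dp[i-1][j-1]+1 when the i-th and j-th values match, else max(dp[i-1][j], dp[i][j-1]).
    ·  5  2  5  2  4  3  2  4  3  4
 ·  0  0  0  0  0  0  0  0  0  0  0
 3  0  0  0  0  0  0  1  1  1  1  1
 5  0  1  1  1  1  1  1  1  1  1  1
 4  0  1  1  1  1  2  2  2  2  2  2
 2  0  1  2  2  2  2  2  3  3  3  3
 5  0  1  2  3  3  3  3  3  3  3  3
 3  0  1  2  3  3  3  4  4  4  4  4
 4  0  1  2  3  3  4  4  4  5  5  5
 3  0  1  2  3  3  4  5  5  5  6  6
dp[8][10] = 6. One LCS (by backtracking along matches): 5, 2, 5, 3, 4, 3.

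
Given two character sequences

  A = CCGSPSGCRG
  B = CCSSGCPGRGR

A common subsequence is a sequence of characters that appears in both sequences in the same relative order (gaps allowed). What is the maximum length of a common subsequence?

8

Match C [1,1]; then C [2,2]; then S [4,3]; then S [6,4]; then G [7,5]; then C [8,6]; then R [9,9]; then G [10,10] — 8 characters in the same relative order in both, and the DP table's final entry dp[10][11] is also 8, so no common subsequence is longer.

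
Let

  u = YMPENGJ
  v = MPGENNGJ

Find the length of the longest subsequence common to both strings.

Pick M at u[2]=v[1]; then P at u[3]=v[2]; then E at u[4]=v[4]; then N at u[5]=v[6]; then G at u[6]=v[7]; then J at u[7]=v[8]; all 6 characters appear in both, in order. Since dp[7][8] = 6, nothing longer is possible.

6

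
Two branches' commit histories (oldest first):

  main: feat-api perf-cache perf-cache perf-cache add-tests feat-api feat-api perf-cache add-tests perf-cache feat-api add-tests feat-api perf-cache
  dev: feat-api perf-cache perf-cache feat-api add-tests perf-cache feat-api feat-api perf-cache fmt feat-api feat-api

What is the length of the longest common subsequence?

Match feat-api at main[1]=dev[1]; then perf-cache at main[2]=dev[2]; then perf-cache at main[3]=dev[3]; then perf-cache at main[4]=dev[6]; then feat-api at main[6]=dev[7]; then feat-api at main[7]=dev[8]; then perf-cache at main[8]=dev[9]; then feat-api at main[11]=dev[11]; then feat-api at main[13]=dev[12] — 9 commits in the same relative order in both. The LCS DP gives dp[14][12] = 9, so this is optimal.

9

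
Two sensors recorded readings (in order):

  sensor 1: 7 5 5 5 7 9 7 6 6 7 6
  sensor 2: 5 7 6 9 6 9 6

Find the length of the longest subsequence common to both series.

5

Let dp[i][j] be the LCS length of the first i values of sensor 1 and the first j values of sensor 2. dp[i][j] = dp[i-1][j-1]+1 when the i-th and j-th values match, else max(dp[i-1][j], dp[i][j-1]).
    ·  5  7  6  9  6  9  6
 ·  0  0  0  0  0  0  0  0
 7  0  0  1  1  1  1  1  1
 5  0  1  1  1  1  1  1  1
 5  0  1  1  1  1  1  1  1
 5  0  1  1  1  1  1  1  1
 7  0  1  2  2  2  2  2  2
 9  0  1  2  2  3  3  3  3
 7  0  1  2  2  3  3  3  3
 6  0  1  2  3  3  4  4  4
 6  0  1  2  3  3  4  4  5
 7  0  1  2  3  3  4  4  5
 6  0  1  2  3  3  4  4  5
dp[11][7] = 5. One LCS (by backtracking along matches): 5, 7, 9, 6, 6.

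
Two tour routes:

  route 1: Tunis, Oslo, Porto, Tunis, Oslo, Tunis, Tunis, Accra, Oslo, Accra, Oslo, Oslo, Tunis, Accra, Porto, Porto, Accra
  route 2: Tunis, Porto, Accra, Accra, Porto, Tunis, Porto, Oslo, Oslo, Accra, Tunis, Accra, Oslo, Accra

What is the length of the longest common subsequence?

9

Match Tunis (route 1 #1, route 2 #1) → Porto (route 1 #3, route 2 #5) → Tunis (route 1 #4, route 2 #6) → Oslo (route 1 #5, route 2 #8) → Oslo (route 1 #9, route 2 #9) → Accra (route 1 #10, route 2 #10) → Tunis (route 1 #13, route 2 #11) → Accra (route 1 #14, route 2 #12) → Accra (route 1 #17, route 2 #14) — 9 stops in the same relative order in both. dp[17][14] = 9 confirms this is the maximum.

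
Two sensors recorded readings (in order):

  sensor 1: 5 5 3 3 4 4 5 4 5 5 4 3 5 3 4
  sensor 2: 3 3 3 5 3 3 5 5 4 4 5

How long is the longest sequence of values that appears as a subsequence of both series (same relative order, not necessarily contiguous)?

Taking 5 (sensor 1 #2, sensor 2 #4) → 3 (sensor 1 #3, sensor 2 #5) → 3 (sensor 1 #4, sensor 2 #6) → 5 (sensor 1 #7, sensor 2 #8) → 4 (sensor 1 #8, sensor 2 #9) → 4 (sensor 1 #11, sensor 2 #10) → 5 (sensor 1 #13, sensor 2 #11) gives a common subsequence of length 7. The LCS DP gives dp[15][11] = 7, so this is optimal.

7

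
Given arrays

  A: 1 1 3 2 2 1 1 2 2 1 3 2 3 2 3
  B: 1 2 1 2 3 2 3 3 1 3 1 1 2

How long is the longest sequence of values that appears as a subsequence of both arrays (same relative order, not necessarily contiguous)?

One common subsequence of length 8: 1 at A[1]=B[1]; then 1 at A[2]=B[3]; then 3 at A[3]=B[5]; then 2 at A[4]=B[6]; then 1 at A[6]=B[9]; then 1 at A[7]=B[11]; then 1 at A[10]=B[12]; then 2 at A[14]=B[13]. The LCS DP gives dp[15][13] = 8, so this is optimal.

8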